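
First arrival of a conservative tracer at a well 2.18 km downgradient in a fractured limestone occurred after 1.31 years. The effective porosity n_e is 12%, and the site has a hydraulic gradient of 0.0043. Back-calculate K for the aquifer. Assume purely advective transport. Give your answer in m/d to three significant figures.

t = 1.31 years = 478.2 d
L = 2.18 km = 2180 m
v = L / t = 2180 / 478.2 = 4.559 m/d
K = v · n / i = 4.559 × 0.12 / 0.0043 = 127 m/d

127 m/d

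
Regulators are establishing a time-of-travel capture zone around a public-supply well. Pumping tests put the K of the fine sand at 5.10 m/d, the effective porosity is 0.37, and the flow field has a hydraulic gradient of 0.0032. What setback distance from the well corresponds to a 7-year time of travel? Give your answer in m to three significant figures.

113 m

Darcy flux q = K·i = 5.10 × 0.0032 = 0.01632 m/d
v = Ki/n = 5.10·0.0032/0.37 = 0.04411 m/d
T = 7 yr × 365 = 2555 d
L = v × T = 0.04411 × 2555 = 112.7 m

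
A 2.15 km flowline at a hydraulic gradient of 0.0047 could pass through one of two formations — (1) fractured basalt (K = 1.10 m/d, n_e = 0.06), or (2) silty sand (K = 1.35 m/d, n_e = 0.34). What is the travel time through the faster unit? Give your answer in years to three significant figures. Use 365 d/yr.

68.4 years

Unit 1 (fractured basalt): v = 1.10×0.0047/0.06 = 0.08617 m/d, t = 2150/0.08617 = 24950 d
Unit 2 (silty sand): v = 1.35×0.0047/0.34 = 0.01866 m/d, t = 2150/0.01866 = 115200 d
Faster: 24950 d / 365 = 68.4 yr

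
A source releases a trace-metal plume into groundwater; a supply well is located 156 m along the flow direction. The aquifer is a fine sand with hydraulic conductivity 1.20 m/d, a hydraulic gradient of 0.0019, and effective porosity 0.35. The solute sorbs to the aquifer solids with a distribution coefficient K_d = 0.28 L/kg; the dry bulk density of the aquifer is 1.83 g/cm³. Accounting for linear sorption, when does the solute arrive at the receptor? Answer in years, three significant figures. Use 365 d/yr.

q = Ki = 1.20 × 0.0019 = 0.002280 m/d
Average linear velocity = 0.002280 / 0.35 = 0.006514 m/d
Retardation R = 1 + ρ_b·K_d/n = 1 + 1.83×0.28/0.35 = 2.464
Contaminant velocity v_c = v/R = 0.006514/2.464 = 0.002644 m/d
t = L/v_c = 156/0.002644 = 59010 d
   = 59010/365 = 162 yr

162 years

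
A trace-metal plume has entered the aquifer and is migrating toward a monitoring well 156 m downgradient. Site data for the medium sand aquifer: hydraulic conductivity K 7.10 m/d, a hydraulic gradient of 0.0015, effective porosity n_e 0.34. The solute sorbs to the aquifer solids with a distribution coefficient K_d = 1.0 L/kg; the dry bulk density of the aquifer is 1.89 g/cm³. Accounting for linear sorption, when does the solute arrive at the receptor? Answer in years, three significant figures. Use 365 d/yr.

89.5 years

Specific discharge q = 7.10 × 0.0015 = 0.01065 m/d
v_s = q/n_e = 0.01065/0.34 = 0.03132 m/d
Retardation R = 1 + ρ_b·K_d/n = 1 + 1.89×1.0/0.34 = 6.559
Contaminant velocity v_c = v/R = 0.03132/6.559 = 0.004776 m/d
t = L/v_c = 156/0.004776 = 32660 d
   = 32660/365 = 89.5 yr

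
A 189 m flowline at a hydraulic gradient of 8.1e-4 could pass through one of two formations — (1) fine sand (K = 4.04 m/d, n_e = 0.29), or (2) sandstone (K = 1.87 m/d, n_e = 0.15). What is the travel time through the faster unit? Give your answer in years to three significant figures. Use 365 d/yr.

45.9 years

Unit 1 (fine sand): v = 4.04×8.1e-4/0.29 = 0.01128 m/d, t = 189/0.01128 = 16750 d
Unit 2 (sandstone): v = 1.87×8.1e-4/0.15 = 0.01010 m/d, t = 189/0.01010 = 18720 d
Faster: 16750 d / 365 = 45.9 yr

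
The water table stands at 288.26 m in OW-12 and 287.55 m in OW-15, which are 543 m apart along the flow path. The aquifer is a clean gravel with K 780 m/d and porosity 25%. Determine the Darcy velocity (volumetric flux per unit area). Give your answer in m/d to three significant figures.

1.02 m/d

Hydraulic gradient i = (288.26 − 287.55) / 543 = 0.71 / 543 = 0.001308
q = Ki = 780 × 0.001308 = 1.020 m/d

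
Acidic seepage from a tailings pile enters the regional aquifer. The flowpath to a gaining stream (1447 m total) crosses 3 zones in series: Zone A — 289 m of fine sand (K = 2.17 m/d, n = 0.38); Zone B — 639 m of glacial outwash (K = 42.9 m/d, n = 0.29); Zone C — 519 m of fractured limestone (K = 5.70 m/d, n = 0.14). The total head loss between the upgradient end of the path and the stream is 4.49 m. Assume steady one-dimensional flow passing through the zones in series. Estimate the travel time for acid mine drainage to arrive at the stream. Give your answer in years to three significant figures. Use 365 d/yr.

53.7 years

Steady 1-D flow in series ⇒ the Darcy flux q is identical in every zone and the zone head losses add (resistances L/K in series).
Σ(L/K) = 289/2.17 + 639/42.9 + 519/5.70 = 133.2 + 14.90 + 91.05 = 239.1 d
q = ΔH / Σ(L/K) = 4.49 / 239.1 = 0.01878 m/d (same in every zone)
Zone A: v = q/n = 0.01878/0.38 = 0.04941 m/d → t_A = 289/0.04941 = 5849 d
Zone B: v = q/n = 0.01878/0.29 = 0.06475 m/d → t_B = 639/0.06475 = 9869 d
Zone C: v = q/n = 0.01878/0.14 = 0.1341 m/d → t_C = 519/0.1341 = 3870 d
Total t = 5849 + 9869 + 3870 = 19590 d
   = 19590 / 365 = 53.7 yr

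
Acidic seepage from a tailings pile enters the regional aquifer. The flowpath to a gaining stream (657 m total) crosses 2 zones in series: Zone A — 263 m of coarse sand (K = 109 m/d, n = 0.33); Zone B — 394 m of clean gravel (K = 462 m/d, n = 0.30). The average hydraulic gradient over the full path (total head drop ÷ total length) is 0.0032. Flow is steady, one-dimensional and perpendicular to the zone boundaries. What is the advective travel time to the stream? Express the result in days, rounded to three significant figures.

318 days

For zones in series the flux q is common to all zones; the equivalent conductivity is the harmonic (thickness-weighted) mean, K_eq = L_total / Σ(L_j/K_j).
Σ(L/K) = 263/109 + 394/462 = 2.413 + 0.8528 = 3.266 d
K_eq = L_total / Σ(L/K) = 657 / 3.266 = 201.2 m/d
q = K_eq · i = 201.2 × 0.0032 = 0.6438 m/d (same in every zone)
Zone A: v = q/n = 0.6438/0.33 = 1.951 m/d → t_A = 263/1.951 = 134.8 d
Zone B: v = q/n = 0.6438/0.30 = 2.146 m/d → t_B = 394/2.146 = 183.6 d
Total t = 134.8 + 183.6 = 318.4 d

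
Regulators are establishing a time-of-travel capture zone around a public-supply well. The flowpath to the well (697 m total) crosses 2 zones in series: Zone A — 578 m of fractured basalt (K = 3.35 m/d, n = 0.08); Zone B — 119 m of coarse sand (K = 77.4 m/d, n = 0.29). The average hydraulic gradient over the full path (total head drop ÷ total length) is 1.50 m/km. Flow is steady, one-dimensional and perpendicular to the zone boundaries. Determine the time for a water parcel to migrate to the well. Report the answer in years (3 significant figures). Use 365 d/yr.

36.8 years

Continuity: the same q passes through each zone, so ΔH = q·Σ(L_j/K_j) — the zones act as resistances in series.
Σ(L/K) = 578/3.35 + 119/77.4 = 172.5 + 1.537 = 174.1 d
K_eq = L_total / Σ(L/K) = 697 / 174.1 = 4.004 m/d
q = K_eq · i = 4.004 × 0.0015 = 0.006006 m/d (same in every zone)
Zone A: v = q/n = 0.006006/0.08 = 0.07508 m/d → t_A = 578/0.07508 = 7699 d
Zone B: v = q/n = 0.006006/0.29 = 0.02071 m/d → t_B = 119/0.02071 = 5746 d
Total t = 7699 + 5746 = 13440 d
   = 13440 / 365 = 36.8 yr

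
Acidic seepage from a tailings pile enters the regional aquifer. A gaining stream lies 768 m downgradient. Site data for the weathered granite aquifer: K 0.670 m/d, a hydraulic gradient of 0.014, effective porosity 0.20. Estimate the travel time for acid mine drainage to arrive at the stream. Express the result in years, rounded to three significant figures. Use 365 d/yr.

44.9 years

Specific discharge q = 0.670 × 0.014 = 0.009380 m/d
v_s = q/n_e = 0.009380/0.20 = 0.04690 m/d
t = L / v = 768 / 0.04690 = 16380 d
   = 16380 / 365 = 44.9 yr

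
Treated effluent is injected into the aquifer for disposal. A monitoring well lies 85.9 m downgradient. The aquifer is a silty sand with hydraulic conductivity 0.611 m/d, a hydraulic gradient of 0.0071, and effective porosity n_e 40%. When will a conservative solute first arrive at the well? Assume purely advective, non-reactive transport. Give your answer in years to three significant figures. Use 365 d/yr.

21.7 years

q = Ki = 0.611 × 0.0071 = 0.004338 m/d
Seepage velocity v = q / n = 0.004338 / 0.40 = 0.01085 m/d
t = L / v = 85.9 / 0.01085 = 7921 d
   = 7921 / 365 = 21.7 yr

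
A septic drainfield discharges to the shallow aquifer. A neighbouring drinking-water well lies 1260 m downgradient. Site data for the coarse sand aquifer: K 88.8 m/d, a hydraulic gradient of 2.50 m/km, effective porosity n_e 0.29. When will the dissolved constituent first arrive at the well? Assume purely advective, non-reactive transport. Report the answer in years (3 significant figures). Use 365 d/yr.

Darcy flux q = K·i = 88.8 × 0.0025 = 0.2220 m/d
Seepage velocity v = q / n = 0.2220 / 0.29 = 0.7655 m/d
t = L / v = 1260 / 0.7655 = 1646 d
   = 1646 / 365 = 4.51 yr

4.51 years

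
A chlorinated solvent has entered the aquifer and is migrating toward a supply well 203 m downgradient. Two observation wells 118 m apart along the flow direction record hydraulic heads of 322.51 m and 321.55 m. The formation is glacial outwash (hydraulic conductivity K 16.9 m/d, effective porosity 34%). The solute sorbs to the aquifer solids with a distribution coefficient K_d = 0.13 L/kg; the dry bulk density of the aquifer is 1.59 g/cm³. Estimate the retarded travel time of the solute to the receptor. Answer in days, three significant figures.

Hydraulic gradient i = (322.51 − 321.55) / 118 = 0.96 / 118 = 0.008136
q = Ki = 16.9 × 0.008136 = 0.1375 m/d
v_s = q/n_e = 0.1375/0.34 = 0.4044 m/d
Retardation R = 1 + ρ_b·K_d/n = 1 + 1.59×0.13/0.34 = 1.608
Contaminant velocity v_c = v/R = 0.4044/1.608 = 0.2515 m/d
t = L/v_c = 203/0.2515 = 807.2 d

807 days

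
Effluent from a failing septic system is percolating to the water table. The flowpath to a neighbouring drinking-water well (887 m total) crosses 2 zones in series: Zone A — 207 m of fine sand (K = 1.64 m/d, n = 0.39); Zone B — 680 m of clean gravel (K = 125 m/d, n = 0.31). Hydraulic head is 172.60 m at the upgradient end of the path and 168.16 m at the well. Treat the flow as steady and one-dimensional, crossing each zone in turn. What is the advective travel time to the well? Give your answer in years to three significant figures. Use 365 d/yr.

23.7 years

Total head drop ΔH = 172.60 − 168.16 = 4.44 m
Steady 1-D flow in series ⇒ the Darcy flux q is identical in every zone and the zone head losses add (resistances L/K in series).
Σ(L/K) = 207/1.64 + 680/125 = 126.2 + 5.440 = 131.7 d
q = ΔH / Σ(L/K) = 4.44 / 131.7 = 0.03372 m/d (same in every zone)
Zone A: v = q/n = 0.03372/0.39 = 0.08647 m/d → t_A = 207/0.08647 = 2394 d
Zone B: v = q/n = 0.03372/0.31 = 0.1088 m/d → t_B = 680/0.1088 = 6251 d
Total t = 2394 + 6251 = 8645 d
   = 8645 / 365 = 23.7 yr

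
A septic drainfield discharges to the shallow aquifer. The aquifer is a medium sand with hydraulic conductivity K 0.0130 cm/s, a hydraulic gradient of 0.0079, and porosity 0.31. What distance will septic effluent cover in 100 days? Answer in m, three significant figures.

28.6 m

K = 0.0130 cm/s × 864 = 11.23 m/d
Darcy flux q = K·i = 11.23 × 0.0079 = 0.08873 m/d
Seepage velocity v = q / n = 0.08873 / 0.31 = 0.2862 m/d
L = v × T = 0.2862 × 100 = 28.62 m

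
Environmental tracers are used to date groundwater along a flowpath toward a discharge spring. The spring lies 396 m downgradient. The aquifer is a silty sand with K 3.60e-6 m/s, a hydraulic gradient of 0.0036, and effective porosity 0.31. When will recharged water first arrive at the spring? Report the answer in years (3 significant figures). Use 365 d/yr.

300 years

K = 3.60e-6 m/s × 86400 s/d = 0.3110 m/d
Darcy flux q = K·i = 0.3110 × 0.0036 = 0.001120 m/d
Average linear velocity = 0.001120 / 0.31 = 0.003612 m/d
t = L / v = 396 / 0.003612 = 109600 d
   = 109600 / 365 = 300 yr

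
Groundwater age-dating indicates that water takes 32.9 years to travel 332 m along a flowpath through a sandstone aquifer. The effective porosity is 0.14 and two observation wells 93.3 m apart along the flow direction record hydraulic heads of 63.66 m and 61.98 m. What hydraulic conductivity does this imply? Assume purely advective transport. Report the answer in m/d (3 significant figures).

0.215 m/d

Hydraulic gradient i = (63.66 − 61.98) / 93.3 = 1.68 / 93.3 = 0.01801
t = 32.9 years = 12010 d
v = L / t = 332 / 12010 = 0.02765 m/d
K = v · n / i = 0.02765 × 0.14 / 0.01801 = 0.215 m/d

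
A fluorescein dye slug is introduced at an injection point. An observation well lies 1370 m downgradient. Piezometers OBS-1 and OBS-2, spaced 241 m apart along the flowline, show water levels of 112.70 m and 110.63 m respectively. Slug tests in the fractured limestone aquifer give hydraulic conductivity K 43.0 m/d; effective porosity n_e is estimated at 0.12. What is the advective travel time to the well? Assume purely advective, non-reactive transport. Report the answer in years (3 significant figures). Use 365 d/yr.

Hydraulic gradient i = (112.70 − 110.63) / 241 = 2.07 / 241 = 0.008589
q = Ki = 43.0 × 0.008589 = 0.3693 m/d
v = Ki/n = 43.0·0.008589/0.12 = 3.078 m/d
t = L / v = 1370 / 3.078 = 445.1 d
   = 445.1 / 365 = 1.22 yr

1.22 years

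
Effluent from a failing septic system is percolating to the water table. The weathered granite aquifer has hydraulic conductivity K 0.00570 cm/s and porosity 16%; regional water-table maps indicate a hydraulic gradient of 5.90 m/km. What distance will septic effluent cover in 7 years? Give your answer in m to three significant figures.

K = 0.00570 cm/s × 864 = 4.925 m/d
Specific discharge q = 4.925 × 0.0059 = 0.02906 m/d
Seepage velocity v = q / n = 0.02906 / 0.16 = 0.1816 m/d
T = 7 yr × 365 = 2555 d
L = v × T = 0.1816 × 2555 = 464.0 m

464 m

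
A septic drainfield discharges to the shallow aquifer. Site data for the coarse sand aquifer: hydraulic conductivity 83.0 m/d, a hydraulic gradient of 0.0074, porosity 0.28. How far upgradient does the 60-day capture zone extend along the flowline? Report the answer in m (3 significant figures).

Specific discharge q = 83.0 × 0.0074 = 0.6142 m/d
v_s = q/n_e = 0.6142/0.28 = 2.194 m/d
L = v × T = 2.194 × 60 = 131.6 m

132 m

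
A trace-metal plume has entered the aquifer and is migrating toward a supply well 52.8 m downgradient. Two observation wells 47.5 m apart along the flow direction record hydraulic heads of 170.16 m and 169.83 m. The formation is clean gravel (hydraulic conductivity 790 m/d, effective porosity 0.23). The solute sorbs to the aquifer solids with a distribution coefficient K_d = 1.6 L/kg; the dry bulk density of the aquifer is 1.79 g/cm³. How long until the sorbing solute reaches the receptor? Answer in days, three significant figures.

29.8 days

Hydraulic gradient i = (170.16 − 169.83) / 47.5 = 0.33 / 47.5 = 0.006947
q = Ki = 790 × 0.006947 = 5.488 m/d
Average linear velocity = 5.488 / 0.23 = 23.86 m/d
Retardation R = 1 + ρ_b·K_d/n = 1 + 1.79×1.6/0.23 = 13.45
Contaminant velocity v_c = v/R = 23.86/13.45 = 1.774 m/d
t = L/v_c = 52.8/1.774 = 29.77 d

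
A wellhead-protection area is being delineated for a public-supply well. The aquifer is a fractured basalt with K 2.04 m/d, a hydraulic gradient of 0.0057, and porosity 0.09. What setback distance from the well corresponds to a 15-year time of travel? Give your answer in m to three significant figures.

Darcy flux q = K·i = 2.04 × 0.0057 = 0.01163 m/d
Average linear velocity = 0.01163 / 0.09 = 0.1292 m/d
T = 15 yr × 365 = 5475 d
L = v × T = 0.1292 × 5475 = 707.4 m

707 m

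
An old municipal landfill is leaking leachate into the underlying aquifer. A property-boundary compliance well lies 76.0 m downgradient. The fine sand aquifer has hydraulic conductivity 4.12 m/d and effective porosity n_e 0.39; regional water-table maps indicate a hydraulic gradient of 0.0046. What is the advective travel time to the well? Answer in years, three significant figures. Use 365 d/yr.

q = Ki = 4.12 × 0.0046 = 0.01895 m/d
Average linear velocity = 0.01895 / 0.39 = 0.04859 m/d
t = L / v = 76.0 / 0.04859 = 1564 d
   = 1564 / 365 = 4.28 yr

4.28 years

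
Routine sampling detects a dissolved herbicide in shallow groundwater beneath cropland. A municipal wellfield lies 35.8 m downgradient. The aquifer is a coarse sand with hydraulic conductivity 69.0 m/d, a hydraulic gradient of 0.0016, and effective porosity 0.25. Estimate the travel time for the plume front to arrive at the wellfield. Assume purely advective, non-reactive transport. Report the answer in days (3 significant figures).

81.1 days

Specific discharge q = 69.0 × 0.0016 = 0.1104 m/d
Average linear velocity = 0.1104 / 0.25 = 0.4416 m/d
t = L / v = 35.8 / 0.4416 = 81.07 d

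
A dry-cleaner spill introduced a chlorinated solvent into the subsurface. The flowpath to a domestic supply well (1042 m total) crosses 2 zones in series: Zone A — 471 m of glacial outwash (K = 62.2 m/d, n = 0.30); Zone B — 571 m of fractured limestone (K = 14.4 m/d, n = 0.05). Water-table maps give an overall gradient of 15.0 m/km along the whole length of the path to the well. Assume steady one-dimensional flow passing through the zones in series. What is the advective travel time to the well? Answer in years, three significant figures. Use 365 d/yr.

1.41 years

Steady 1-D flow in series ⇒ the Darcy flux q is identical in every zone and the zone head losses add (resistances L/K in series).
Σ(L/K) = 471/62.2 + 571/14.4 = 7.572 + 39.65 = 47.23 d
K_eq = L_total / Σ(L/K) = 1042 / 47.23 = 22.06 m/d
q = K_eq · i = 22.06 × 0.015 = 0.3310 m/d (same in every zone)
Zone A: v = q/n = 0.3310/0.30 = 1.103 m/d → t_A = 471/1.103 = 426.9 d
Zone B: v = q/n = 0.3310/0.05 = 6.619 m/d → t_B = 571/6.619 = 86.26 d
Total t = 426.9 + 86.26 = 513.2 d
   = 513.2 / 365 = 1.41 yr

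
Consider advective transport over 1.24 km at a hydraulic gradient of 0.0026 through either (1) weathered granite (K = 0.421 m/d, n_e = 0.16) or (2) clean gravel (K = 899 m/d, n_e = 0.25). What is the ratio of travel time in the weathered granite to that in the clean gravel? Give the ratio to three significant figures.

1370

Unit 1 (weathered granite): v = 0.421×0.0026/0.16 = 0.006841 m/d, t = 1240/0.006841 = 181300 d
Unit 2 (clean gravel): v = 899×0.0026/0.25 = 9.350 m/d, t = 1240/9.350 = 132.6 d
t(weathered granite) / t(clean gravel) = 181300/132.6 = 1370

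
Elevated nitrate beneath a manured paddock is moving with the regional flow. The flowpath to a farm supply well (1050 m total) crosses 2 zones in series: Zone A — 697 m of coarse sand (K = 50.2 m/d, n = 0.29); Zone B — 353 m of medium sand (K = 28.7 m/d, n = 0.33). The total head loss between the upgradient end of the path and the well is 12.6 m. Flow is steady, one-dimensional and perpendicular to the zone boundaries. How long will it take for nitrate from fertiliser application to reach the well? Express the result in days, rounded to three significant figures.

662 days

Continuity: the same q passes through each zone, so ΔH = q·Σ(L_j/K_j) — the zones act as resistances in series.
Σ(L/K) = 697/50.2 + 353/28.7 = 13.88 + 12.30 = 26.18 d
q = ΔH / Σ(L/K) = 12.6 / 26.18 = 0.4812 m/d (same in every zone)
Zone A: v = q/n = 0.4812/0.29 = 1.659 m/d → t_A = 697/1.659 = 420.0 d
Zone B: v = q/n = 0.4812/0.33 = 1.458 m/d → t_B = 353/1.458 = 242.1 d
Total t = 420.0 + 242.1 = 662.1 d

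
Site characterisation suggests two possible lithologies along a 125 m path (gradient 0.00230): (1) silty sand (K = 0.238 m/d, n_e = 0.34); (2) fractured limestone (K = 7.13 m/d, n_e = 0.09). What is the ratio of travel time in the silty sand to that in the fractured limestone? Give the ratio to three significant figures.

113

Unit 1 (silty sand): v = 0.238×0.0023/0.34 = 0.001610 m/d, t = 125/0.001610 = 77640 d
Unit 2 (fractured limestone): v = 7.13×0.0023/0.09 = 0.1822 m/d, t = 125/0.1822 = 686.0 d
t(silty sand) / t(fractured limestone) = 77640/686.0 = 113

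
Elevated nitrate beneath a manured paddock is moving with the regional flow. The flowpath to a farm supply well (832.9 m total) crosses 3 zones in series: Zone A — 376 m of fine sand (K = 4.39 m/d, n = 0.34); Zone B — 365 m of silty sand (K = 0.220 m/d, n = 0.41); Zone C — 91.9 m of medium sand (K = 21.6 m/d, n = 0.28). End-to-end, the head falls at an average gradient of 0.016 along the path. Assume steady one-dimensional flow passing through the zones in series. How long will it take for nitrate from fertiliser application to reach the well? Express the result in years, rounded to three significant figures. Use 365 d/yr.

109 years

Steady 1-D flow in series ⇒ the Darcy flux q is identical in every zone and the zone head losses add (resistances L/K in series).
Σ(L/K) = 376/4.39 + 365/0.220 + 91.9/21.6 = 85.65 + 1659 + 4.255 = 1749 d
K_eq = L_total / Σ(L/K) = 832.9 / 1749 = 0.4762 m/d
q = K_eq · i = 0.4762 × 0.016 = 0.007619 m/d (same in every zone)
Zone A: v = q/n = 0.007619/0.34 = 0.02241 m/d → t_A = 376/0.02241 = 16780 d
Zone B: v = q/n = 0.007619/0.41 = 0.01858 m/d → t_B = 365/0.01858 = 19640 d
Zone C: v = q/n = 0.007619/0.28 = 0.02721 m/d → t_C = 91.9/0.02721 = 3377 d
Total t = 16780 + 19640 + 3377 = 39800 d
   = 39800 / 365 = 109 yr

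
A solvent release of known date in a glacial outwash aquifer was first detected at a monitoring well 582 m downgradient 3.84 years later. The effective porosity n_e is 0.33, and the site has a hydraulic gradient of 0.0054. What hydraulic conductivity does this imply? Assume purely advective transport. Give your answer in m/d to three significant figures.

25.4 m/d

t = 3.84 years = 1402 d
v = L / t = 582 / 1402 = 0.4152 m/d
K = v · n / i = 0.4152 × 0.33 / 0.0054 = 25.4 m/d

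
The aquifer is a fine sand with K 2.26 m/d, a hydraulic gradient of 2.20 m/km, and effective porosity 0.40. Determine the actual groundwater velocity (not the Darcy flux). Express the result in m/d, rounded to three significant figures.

Darcy flux q = K·i = 2.26 × 0.0022 = 0.004972 m/d
v_s = q/n_e = 0.004972/0.40 = 0.01243 m/d

0.0124 m/d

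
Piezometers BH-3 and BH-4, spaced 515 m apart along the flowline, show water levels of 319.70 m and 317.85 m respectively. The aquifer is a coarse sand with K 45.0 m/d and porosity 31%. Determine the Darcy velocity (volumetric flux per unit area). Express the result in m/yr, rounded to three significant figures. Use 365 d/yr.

59.0 m/yr

Hydraulic gradient i = (319.70 − 317.85) / 515 = 1.85 / 515 = 0.003592
Specific discharge q = 45.0 × 0.003592 = 0.1617 m/d
   = 0.1617 × 365 = 59.0 m/yr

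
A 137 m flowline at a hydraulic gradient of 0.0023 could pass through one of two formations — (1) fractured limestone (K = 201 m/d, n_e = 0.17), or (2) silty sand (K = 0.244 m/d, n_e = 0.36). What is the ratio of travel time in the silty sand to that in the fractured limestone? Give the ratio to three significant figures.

Unit 1 (fractured limestone): v = 201×0.0023/0.17 = 2.719 m/d, t = 137/2.719 = 50.38 d
Unit 2 (silty sand): v = 0.244×0.0023/0.36 = 0.001559 m/d, t = 137/0.001559 = 87880 d
t(silty sand) / t(fractured limestone) = 87880/50.38 = 1740

1740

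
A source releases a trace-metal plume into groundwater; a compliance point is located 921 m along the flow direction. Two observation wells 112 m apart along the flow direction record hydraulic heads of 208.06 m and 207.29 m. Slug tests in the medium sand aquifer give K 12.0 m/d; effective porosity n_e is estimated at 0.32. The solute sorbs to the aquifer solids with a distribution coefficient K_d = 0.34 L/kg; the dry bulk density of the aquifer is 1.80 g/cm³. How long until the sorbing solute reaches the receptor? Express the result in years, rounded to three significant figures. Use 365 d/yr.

Hydraulic gradient i = (208.06 − 207.29) / 112 = 0.77 / 112 = 0.006875
q = Ki = 12.0 × 0.006875 = 0.08250 m/d
Average linear velocity = 0.08250 / 0.32 = 0.2578 m/d
Retardation R = 1 + ρ_b·K_d/n = 1 + 1.80×0.34/0.32 = 2.913
Contaminant velocity v_c = v/R = 0.2578/2.913 = 0.08852 m/d
t = L/v_c = 921/0.08852 = 10400 d
   = 10400/365 = 28.5 yr

28.5 years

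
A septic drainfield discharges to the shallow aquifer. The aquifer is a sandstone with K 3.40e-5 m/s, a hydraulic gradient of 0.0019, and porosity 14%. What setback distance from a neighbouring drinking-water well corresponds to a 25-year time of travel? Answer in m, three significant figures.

K = 3.40e-5 m/s × 86400 s/d = 2.938 m/d
Specific discharge q = 2.938 × 0.0019 = 0.005581 m/d
Average linear velocity = 0.005581 / 0.14 = 0.03987 m/d
T = 25 yr × 365 = 9125 d
L = v × T = 0.03987 × 9125 = 363.8 m

364 m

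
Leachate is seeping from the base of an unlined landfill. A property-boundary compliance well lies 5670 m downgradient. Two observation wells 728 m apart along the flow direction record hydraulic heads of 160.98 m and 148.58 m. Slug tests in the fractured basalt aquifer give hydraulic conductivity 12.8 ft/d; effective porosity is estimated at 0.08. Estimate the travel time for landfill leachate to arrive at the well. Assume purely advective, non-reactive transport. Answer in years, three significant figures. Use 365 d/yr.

Hydraulic gradient i = (160.98 − 148.58) / 728 = 12.40 / 728 = 0.01703
K = 12.8 ft/d × 0.3048 = 3.901 m/d
Specific discharge q = 3.901 × 0.01703 = 0.06645 m/d
v = Ki/n = 3.901·0.01703/0.08 = 0.8307 m/d
t = L / v = 5670 / 0.8307 = 6826 d
   = 6826 / 365 = 18.7 yr

18.7 years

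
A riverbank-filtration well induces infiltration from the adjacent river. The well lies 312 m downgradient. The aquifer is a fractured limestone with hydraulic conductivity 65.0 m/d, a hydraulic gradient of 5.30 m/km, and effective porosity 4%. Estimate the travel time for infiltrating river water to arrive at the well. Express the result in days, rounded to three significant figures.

q = Ki = 65.0 × 0.0053 = 0.3445 m/d
Average linear velocity = 0.3445 / 0.04 = 8.613 m/d
t = L / v = 312 / 8.613 = 36.23 d

36.2 days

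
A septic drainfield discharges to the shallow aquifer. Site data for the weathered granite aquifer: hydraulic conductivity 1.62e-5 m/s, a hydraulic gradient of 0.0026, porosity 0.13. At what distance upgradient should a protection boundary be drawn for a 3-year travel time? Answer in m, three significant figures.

30.7 m

K = 1.62e-5 m/s × 86400 s/d = 1.400 m/d
Specific discharge q = 1.400 × 0.0026 = 0.003639 m/d
v_s = q/n_e = 0.003639/0.13 = 0.02799 m/d
T = 3 yr × 365 = 1095 d
L = v × T = 0.02799 × 1095 = 30.65 m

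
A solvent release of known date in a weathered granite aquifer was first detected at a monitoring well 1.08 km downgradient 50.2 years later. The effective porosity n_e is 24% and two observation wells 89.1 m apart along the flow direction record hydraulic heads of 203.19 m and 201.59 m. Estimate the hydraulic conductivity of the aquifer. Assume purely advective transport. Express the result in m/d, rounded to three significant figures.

0.788 m/d

Hydraulic gradient i = (203.19 − 201.59) / 89.1 = 1.60 / 89.1 = 0.01796
t = 50.2 years = 18320 d
L = 1.08 km = 1080 m
v = L / t = 1080 / 18320 = 0.05894 m/d
K = v · n / i = 0.05894 × 0.24 / 0.01796 = 0.788 m/d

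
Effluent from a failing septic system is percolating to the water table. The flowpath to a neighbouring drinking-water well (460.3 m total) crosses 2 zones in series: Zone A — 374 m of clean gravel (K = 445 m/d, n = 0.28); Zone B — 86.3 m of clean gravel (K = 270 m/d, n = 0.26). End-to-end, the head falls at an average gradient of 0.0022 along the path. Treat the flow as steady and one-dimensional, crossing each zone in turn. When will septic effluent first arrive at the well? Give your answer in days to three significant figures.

For zones in series the flux q is common to all zones; the equivalent conductivity is the harmonic (thickness-weighted) mean, K_eq = L_total / Σ(L_j/K_j).
Σ(L/K) = 374/445 + 86.3/270 = 0.8404 + 0.3196 = 1.160 d
K_eq = L_total / Σ(L/K) = 460.3 / 1.160 = 396.8 m/d
q = K_eq · i = 396.8 × 0.0022 = 0.8729 m/d (same in every zone)
Zone A: v = q/n = 0.8729/0.28 = 3.118 m/d → t_A = 374/3.118 = 120.0 d
Zone B: v = q/n = 0.8729/0.26 = 3.357 m/d → t_B = 86.3/3.357 = 25.70 d
Total t = 120.0 + 25.70 = 145.7 d

146 days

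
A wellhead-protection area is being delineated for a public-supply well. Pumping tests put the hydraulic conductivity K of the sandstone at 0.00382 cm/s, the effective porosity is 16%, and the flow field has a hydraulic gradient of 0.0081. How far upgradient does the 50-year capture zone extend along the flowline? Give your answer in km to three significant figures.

3.05 km

K = 0.00382 cm/s × 864 = 3.300 m/d
Specific discharge q = 3.300 × 0.0081 = 0.02673 m/d
v_s = q/n_e = 0.02673/0.16 = 0.1671 m/d
T = 50 yr × 365 = 18250 d
L = v × T = 0.1671 × 18250 = 3049 m
   = 3.05 km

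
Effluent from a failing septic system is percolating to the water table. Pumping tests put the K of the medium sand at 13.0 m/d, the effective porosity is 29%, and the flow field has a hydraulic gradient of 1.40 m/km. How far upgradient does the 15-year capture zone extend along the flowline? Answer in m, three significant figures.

q = Ki = 13.0 × 0.0014 = 0.01820 m/d
Seepage velocity v = q / n = 0.01820 / 0.29 = 0.06276 m/d
T = 15 yr × 365 = 5475 d
L = v × T = 0.06276 × 5475 = 343.6 m

344 m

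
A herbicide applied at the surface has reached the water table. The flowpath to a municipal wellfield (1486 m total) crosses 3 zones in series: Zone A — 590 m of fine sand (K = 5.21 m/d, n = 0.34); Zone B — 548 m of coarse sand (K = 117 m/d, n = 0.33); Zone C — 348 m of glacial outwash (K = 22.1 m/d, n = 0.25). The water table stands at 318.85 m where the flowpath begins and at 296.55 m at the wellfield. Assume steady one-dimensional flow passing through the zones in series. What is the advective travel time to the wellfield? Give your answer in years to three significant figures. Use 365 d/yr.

Total head drop ΔH = 318.85 − 296.55 = 22.30 m
Continuity: the same q passes through each zone, so ΔH = q·Σ(L_j/K_j) — the zones act as resistances in series.
Σ(L/K) = 590/5.21 + 548/117 + 348/22.1 = 113.2 + 4.684 + 15.75 = 133.7 d
q = ΔH / Σ(L/K) = 22.30 / 133.7 = 0.1668 m/d (same in every zone)
Zone A: v = q/n = 0.1668/0.34 = 0.4907 m/d → t_A = 590/0.4907 = 1202 d
Zone B: v = q/n = 0.1668/0.33 = 0.5055 m/d → t_B = 548/0.5055 = 1084 d
Zone C: v = q/n = 0.1668/0.25 = 0.6673 m/d → t_C = 348/0.6673 = 521.5 d
Total t = 1202 + 1084 + 521.5 = 2808 d
   = 2808 / 365 = 7.69 yr

7.69 years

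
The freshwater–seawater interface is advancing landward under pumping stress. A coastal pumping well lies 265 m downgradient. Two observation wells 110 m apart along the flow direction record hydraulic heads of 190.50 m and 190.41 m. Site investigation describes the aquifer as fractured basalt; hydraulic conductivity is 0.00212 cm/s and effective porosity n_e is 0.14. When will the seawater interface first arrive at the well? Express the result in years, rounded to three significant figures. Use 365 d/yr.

67.8 years

Hydraulic gradient i = (190.50 − 190.41) / 110 = 0.09 / 110 = 8.182e-4
K = 0.00212 cm/s × 864 = 1.832 m/d
q = Ki = 1.832 × 8.182e-4 = 0.001499 m/d
Seepage velocity v = q / n = 0.001499 / 0.14 = 0.01070 m/d
t = L / v = 265 / 0.01070 = 24760 d
   = 24760 / 365 = 67.8 yr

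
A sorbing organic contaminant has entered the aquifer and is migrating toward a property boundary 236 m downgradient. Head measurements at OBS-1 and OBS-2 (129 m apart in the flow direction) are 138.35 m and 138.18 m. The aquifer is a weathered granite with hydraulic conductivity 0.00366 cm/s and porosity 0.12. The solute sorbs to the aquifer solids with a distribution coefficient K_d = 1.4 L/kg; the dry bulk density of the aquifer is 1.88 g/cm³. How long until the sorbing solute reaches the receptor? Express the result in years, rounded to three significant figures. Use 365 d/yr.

427 years

Hydraulic gradient i = (138.35 − 138.18) / 129 = 0.17 / 129 = 0.001318
K = 0.00366 cm/s × 864 = 3.162 m/d
q = Ki = 3.162 × 0.001318 = 0.004167 m/d
Average linear velocity = 0.004167 / 0.12 = 0.03473 m/d
Retardation R = 1 + ρ_b·K_d/n = 1 + 1.88×1.4/0.12 = 22.93
Contaminant velocity v_c = v/R = 0.03473/22.93 = 0.001514 m/d
t = L/v_c = 236/0.001514 = 155800 d
   = 155800/365 = 427 yr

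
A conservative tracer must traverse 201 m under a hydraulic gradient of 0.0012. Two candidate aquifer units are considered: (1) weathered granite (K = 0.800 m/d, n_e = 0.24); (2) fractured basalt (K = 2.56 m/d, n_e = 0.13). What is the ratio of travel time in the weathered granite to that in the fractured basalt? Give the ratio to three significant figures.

5.91

Unit 1 (weathered granite): v = 0.800×0.0012/0.24 = 0.004000 m/d, t = 201/0.004000 = 50250 d
Unit 2 (fractured basalt): v = 2.56×0.0012/0.13 = 0.02363 m/d, t = 201/0.02363 = 8506 d
t(weathered granite) / t(fractured basalt) = 50250/8506 = 5.91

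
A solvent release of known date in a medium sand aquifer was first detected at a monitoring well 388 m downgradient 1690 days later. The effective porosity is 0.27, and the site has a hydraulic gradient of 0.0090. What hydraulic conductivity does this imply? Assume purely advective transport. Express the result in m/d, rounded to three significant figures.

v = L / t = 388 / 1690 = 0.2296 m/d
K = v · n / i = 0.2296 × 0.27 / 0.0090 = 6.89 m/d

6.89 m/d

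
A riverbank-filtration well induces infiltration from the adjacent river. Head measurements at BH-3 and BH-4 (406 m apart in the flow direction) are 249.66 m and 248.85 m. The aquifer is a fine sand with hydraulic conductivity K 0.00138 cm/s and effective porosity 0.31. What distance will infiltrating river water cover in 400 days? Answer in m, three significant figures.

Hydraulic gradient i = (249.66 − 248.85) / 406 = 0.81 / 406 = 0.001995
K = 0.00138 cm/s × 864 = 1.192 m/d
q = Ki = 1.192 × 0.001995 = 0.002379 m/d
v = Ki/n = 1.192·0.001995/0.31 = 0.007673 m/d
L = v × T = 0.007673 × 400 = 3.069 m

3.07 m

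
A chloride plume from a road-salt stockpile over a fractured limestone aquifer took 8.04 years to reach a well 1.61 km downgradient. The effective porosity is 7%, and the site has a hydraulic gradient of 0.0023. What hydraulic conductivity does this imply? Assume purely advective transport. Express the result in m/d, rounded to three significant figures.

t = 8.04 years = 2935 d
L = 1.61 km = 1610 m
v = L / t = 1610 / 2935 = 0.5486 m/d
K = v · n / i = 0.5486 × 0.07 / 0.0023 = 16.7 m/d

16.7 m/d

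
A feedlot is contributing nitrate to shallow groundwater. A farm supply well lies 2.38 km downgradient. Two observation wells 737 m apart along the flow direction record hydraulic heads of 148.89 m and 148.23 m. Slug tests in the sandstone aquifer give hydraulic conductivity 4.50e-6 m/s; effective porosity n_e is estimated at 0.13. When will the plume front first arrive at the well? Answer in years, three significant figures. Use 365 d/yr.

Hydraulic gradient i = (148.89 − 148.23) / 737 = 0.66 / 737 = 8.955e-4
K = 4.50e-6 m/s × 86400 s/d = 0.3888 m/d
Darcy flux q = K·i = 0.3888 × 8.955e-4 = 3.482e-4 m/d
Average linear velocity = 3.482e-4 / 0.13 = 0.002678 m/d
L = 2.38 km = 2380 m
t = L / v = 2380 / 0.002678 = 888600 d
   = 888600 / 365 = 2430 yr

2430 years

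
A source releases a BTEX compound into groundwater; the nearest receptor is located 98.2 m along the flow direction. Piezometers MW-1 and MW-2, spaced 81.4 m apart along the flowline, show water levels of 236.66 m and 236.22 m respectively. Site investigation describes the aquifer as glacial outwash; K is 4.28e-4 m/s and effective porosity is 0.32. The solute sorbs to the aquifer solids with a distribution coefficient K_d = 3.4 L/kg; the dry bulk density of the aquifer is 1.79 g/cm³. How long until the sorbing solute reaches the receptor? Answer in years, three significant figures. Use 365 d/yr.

8.62 years

Hydraulic gradient i = (236.66 − 236.22) / 81.4 = 0.44 / 81.4 = 0.005405
K = 4.28e-4 m/s × 86400 s/d = 36.98 m/d
Darcy flux q = K·i = 36.98 × 0.005405 = 0.1999 m/d
Average linear velocity = 0.1999 / 0.32 = 0.6246 m/d
Retardation R = 1 + ρ_b·K_d/n = 1 + 1.79×3.4/0.32 = 20.02
Contaminant velocity v_c = v/R = 0.6246/20.02 = 0.03120 m/d
t = L/v_c = 98.2/0.03120 = 3147 d
   = 3147/365 = 8.62 yr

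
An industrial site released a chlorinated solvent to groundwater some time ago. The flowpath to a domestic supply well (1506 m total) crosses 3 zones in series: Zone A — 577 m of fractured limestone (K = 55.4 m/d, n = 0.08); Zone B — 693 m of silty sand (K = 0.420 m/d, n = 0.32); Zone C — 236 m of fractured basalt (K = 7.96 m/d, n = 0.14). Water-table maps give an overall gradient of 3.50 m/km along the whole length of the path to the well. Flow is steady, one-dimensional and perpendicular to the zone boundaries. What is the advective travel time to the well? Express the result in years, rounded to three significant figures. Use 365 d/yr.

Steady 1-D flow in series ⇒ the Darcy flux q is identical in every zone and the zone head losses add (resistances L/K in series).
Σ(L/K) = 577/55.4 + 693/0.420 + 236/7.96 = 10.42 + 1650 + 29.65 = 1690 d
K_eq = L_total / Σ(L/K) = 1506 / 1690 = 0.8911 m/d
q = K_eq · i = 0.8911 × 0.0035 = 0.003119 m/d (same in every zone)
Zone A: v = q/n = 0.003119/0.08 = 0.03899 m/d → t_A = 577/0.03899 = 14800 d
Zone B: v = q/n = 0.003119/0.32 = 0.009746 m/d → t_B = 693/0.009746 = 71100 d
Zone C: v = q/n = 0.003119/0.14 = 0.02228 m/d → t_C = 236/0.02228 = 10590 d
Total t = 14800 + 71100 + 10590 = 96500 d
   = 96500 / 365 = 264 yr

264 years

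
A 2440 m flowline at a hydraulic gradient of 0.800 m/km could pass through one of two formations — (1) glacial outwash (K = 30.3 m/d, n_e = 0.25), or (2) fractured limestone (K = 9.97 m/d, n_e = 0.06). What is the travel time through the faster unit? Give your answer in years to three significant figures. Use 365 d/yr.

Unit 1 (glacial outwash): v = 30.3×8.0e-4/0.25 = 0.09696 m/d, t = 2440/0.09696 = 25170 d
Unit 2 (fractured limestone): v = 9.97×8.0e-4/0.06 = 0.1329 m/d, t = 2440/0.1329 = 18360 d
Faster: 18360 d / 365 = 50.3 yr

50.3 years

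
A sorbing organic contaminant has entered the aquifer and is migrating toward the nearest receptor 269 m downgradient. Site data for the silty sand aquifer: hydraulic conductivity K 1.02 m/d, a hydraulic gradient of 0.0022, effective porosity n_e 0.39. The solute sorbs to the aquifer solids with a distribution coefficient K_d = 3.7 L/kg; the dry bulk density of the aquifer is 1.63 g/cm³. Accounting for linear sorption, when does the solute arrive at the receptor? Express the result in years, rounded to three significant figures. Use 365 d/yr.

Darcy flux q = K·i = 1.02 × 0.0022 = 0.002244 m/d
v = Ki/n = 1.02·0.0022/0.39 = 0.005754 m/d
Retardation R = 1 + ρ_b·K_d/n = 1 + 1.63×3.7/0.39 = 16.46
Contaminant velocity v_c = v/R = 0.005754/16.46 = 3.495e-4 m/d
t = L/v_c = 269/3.495e-4 = 769700 d
   = 769700/365 = 2110 yr

2110 years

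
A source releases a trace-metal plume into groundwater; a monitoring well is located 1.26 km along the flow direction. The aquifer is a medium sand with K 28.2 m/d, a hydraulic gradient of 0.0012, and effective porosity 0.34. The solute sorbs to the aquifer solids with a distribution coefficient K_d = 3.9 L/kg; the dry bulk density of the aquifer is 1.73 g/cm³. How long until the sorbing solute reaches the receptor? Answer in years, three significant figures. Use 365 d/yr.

Specific discharge q = 28.2 × 0.0012 = 0.03384 m/d
v = Ki/n = 28.2·0.0012/0.34 = 0.09953 m/d
Retardation R = 1 + ρ_b·K_d/n = 1 + 1.73×3.9/0.34 = 20.84
Contaminant velocity v_c = v/R = 0.09953/20.84 = 0.004775 m/d
L = 1.26 km = 1260 m
t = L/v_c = 1260/0.004775 = 263900 d
   = 263900/365 = 723 yr

723 years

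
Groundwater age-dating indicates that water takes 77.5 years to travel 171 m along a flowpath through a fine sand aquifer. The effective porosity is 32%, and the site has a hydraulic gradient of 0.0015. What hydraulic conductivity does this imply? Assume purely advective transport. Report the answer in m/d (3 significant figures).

t = 77.5 years = 28290 d
v = L / t = 171 / 28290 = 0.006045 m/d
K = v · n / i = 0.006045 × 0.32 / 0.0015 = 1.29 m/d

1.29 m/d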